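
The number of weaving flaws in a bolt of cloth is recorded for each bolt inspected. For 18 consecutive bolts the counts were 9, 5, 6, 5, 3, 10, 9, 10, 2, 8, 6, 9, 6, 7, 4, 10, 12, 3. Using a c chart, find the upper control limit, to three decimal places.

14.763

c̄ = (9 + 5 + 6 + 5 + 3 + 10 + 9 + 10 + 2 + 8 + 6 + 9 + 6 + 7 + 4 + 10 + 12 + 3) / 18 = 124 / 18 = 6.8889
UCL = c̄ + 3√c̄ = 6.8889 + 3 × √6.8889 = 6.8889 + 3 × 2.6247 = 14.7629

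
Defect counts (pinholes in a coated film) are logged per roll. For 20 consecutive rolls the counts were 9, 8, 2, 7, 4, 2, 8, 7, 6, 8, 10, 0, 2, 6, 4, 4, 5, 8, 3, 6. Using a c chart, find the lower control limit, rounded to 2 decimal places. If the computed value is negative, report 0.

0.00

c̄ = (9 + 8 + 2 + 7 + 4 + 2 + 8 + 7 + 6 + 8 + 10 + 0 + 2 + 6 + 4 + 4 + 5 + 8 + 3 + 6) / 20 = 109 / 20 = 5.4500
LCL = c̄ − 3√c̄ = 5.4500 − 3 × 2.3345 = -1.5536 → 0 (cannot be negative)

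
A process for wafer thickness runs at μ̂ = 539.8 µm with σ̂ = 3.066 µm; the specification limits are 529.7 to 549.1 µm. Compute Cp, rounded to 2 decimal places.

Cp = (USL − LSL) / (6σ̂) = (549.1 − 529.7) / (6 × 3.066) = 19.4000 / 18.3960 = 1.0546

1.05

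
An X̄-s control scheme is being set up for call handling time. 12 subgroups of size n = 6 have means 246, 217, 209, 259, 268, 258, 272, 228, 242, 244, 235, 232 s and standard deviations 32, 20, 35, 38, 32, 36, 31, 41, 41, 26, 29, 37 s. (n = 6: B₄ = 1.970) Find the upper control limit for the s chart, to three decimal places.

s̄ = (32 + 20 + 35 + 38 + 32 + 36 + 31 + 41 + 41 + 26 + 29 + 37) / 12 = 33.1667
UCL_s = B₄·s̄ = 1.970 × 33.1667 = 65.3383

65.338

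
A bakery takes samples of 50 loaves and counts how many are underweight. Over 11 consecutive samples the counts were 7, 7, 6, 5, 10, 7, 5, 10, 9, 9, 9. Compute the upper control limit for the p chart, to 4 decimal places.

p̄ = Σdᵢ / (k·n) = 84 / (11 × 50) = 0.15273
UCL = p̄ + 3·√(p̄(1−p̄)/n) = 0.15273 + 3 × √(0.15273×0.84727/50) = 0.15273 + 3 × 0.05087 = 0.30535

0.3053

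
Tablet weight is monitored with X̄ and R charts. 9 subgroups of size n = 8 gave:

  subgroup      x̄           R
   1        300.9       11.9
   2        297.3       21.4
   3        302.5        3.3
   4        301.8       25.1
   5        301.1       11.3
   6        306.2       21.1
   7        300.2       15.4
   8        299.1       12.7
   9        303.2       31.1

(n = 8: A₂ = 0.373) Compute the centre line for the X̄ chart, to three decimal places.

301.367

X̄̄ = (300.9 + 297.3 + 302.5 + 301.8 + 301.1 + 306.2 + 300.2 + 299.1 + 303.2) / 9 = 2712.3000 / 9 = 301.3667
CL = X̄̄ = 301.3667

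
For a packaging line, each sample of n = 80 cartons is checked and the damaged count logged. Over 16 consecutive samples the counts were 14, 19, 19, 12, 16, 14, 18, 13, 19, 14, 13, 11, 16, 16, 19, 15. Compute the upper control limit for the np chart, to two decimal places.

p̄ = Σdᵢ / (k·n) = 248 / (16 × 80) = 0.19375
UCL = np̄ + 3·√(np̄(1−p̄)) = 15.5000 + 3 × √(15.5000×0.80625) = 15.5000 + 3 × 3.5351 = 26.1053

26.11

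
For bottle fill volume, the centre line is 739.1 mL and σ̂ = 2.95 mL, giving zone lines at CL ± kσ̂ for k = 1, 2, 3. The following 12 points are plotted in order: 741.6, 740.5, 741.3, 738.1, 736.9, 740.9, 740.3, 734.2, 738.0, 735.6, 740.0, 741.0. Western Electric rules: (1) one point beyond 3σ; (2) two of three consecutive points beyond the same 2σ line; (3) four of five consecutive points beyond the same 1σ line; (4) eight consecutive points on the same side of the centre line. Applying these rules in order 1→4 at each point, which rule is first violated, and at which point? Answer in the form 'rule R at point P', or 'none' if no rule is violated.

Zone of each point (C = within 1σ̂, B = 1σ̂–2σ̂, A = 2σ̂–3σ̂, * = beyond 3σ̂; sign = side of CL): 1:+C, 2:+C, 3:+C, 4:-C, 5:-C, 6:+C, 7:+C, 8:-B, 9:-C, 10:-B, 11:+C, 12:+C
No rule fires across all 12 points.

none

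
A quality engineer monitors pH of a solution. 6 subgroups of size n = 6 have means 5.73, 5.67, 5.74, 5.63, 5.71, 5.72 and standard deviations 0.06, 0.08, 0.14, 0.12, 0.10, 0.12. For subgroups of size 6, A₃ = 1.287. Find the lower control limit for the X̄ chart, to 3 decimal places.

5.567

X̄̄ = (5.73 + 5.67 + 5.74 + 5.63 + 5.71 + 5.72) / 6 = 5.7000
s̄ = (0.06 + 0.08 + 0.14 + 0.12 + 0.10 + 0.12) / 6 = 0.1033
LCL = X̄̄ − A₃·s̄ = 5.7000 − 1.287 × 0.1033 = 5.5670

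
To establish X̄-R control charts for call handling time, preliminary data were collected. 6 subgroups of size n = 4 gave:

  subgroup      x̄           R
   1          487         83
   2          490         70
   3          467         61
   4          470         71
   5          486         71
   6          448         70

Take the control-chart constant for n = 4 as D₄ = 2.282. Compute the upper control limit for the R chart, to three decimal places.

R̄ = (83 + 70 + 61 + 71 + 71 + 70) / 6 = 426.0000 / 6 = 71.0000
UCL_R = D₄·R̄ = 2.282 × 71.0000 = 162.0220

162.022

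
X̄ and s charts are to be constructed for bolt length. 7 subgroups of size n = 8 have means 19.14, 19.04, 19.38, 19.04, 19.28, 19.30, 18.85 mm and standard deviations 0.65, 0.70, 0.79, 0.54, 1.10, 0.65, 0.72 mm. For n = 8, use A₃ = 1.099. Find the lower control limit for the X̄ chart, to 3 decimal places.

X̄̄ = (19.14 + 19.04 + 19.38 + 19.04 + 19.28 + 19.30 + 18.85) / 7 = 19.1471
s̄ = (0.65 + 0.70 + 0.79 + 0.54 + 1.10 + 0.65 + 0.72) / 7 = 0.7357
LCL = X̄̄ − A₃·s̄ = 19.1471 − 1.099 × 0.7357 = 18.3386

18.339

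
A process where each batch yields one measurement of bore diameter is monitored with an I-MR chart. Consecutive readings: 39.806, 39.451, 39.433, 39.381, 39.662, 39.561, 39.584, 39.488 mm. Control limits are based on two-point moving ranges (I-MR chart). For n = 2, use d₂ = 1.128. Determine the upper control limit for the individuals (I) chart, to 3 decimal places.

39.898

X̄ = (39.806 + 39.451 + 39.433 + 39.381 + 39.662 + 39.561 + 39.584 + 39.488) / 8 = 39.5457
Moving ranges: 0.355, 0.018, 0.052, 0.281, 0.101, 0.023, 0.096; M̄R̄ = 0.9260 / 7 = 0.1323
UCL = X̄ + 3·M̄R̄/d₂ = 39.5457 + 3 × 0.1323 / 1.128 = 39.8976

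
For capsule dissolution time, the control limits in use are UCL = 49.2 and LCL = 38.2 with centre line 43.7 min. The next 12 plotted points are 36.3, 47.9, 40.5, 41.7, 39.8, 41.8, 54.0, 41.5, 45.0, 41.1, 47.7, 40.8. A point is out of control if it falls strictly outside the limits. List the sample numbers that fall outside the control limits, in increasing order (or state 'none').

Compare each point to [38.2, 49.2]: sample 1 = 36.3 < LCL; sample 7 = 54.0 > UCL.

1, 7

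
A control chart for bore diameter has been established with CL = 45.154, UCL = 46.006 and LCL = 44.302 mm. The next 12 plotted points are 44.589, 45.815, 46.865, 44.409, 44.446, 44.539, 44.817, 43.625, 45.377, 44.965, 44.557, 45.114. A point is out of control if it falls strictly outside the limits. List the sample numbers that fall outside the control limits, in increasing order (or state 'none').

3, 8

Compare each point to [44.302, 46.006]: sample 3 = 46.865 > UCL; sample 8 = 43.625 < LCL.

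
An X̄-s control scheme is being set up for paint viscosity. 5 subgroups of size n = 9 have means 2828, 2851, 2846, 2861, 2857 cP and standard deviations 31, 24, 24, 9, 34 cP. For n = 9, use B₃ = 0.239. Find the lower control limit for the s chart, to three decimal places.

s̄ = (31 + 24 + 24 + 9 + 34) / 5 = 24.4000
LCL_s = B₃·s̄ = 0.239 × 24.4000 = 5.8316

5.832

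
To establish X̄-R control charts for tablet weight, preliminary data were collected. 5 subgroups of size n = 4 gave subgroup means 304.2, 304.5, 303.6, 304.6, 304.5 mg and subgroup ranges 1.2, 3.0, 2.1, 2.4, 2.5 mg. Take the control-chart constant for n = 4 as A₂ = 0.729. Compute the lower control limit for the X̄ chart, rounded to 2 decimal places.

X̄̄ = (304.2 + 304.5 + 303.6 + 304.6 + 304.5) / 5 = 1521.4000 / 5 = 304.2800
R̄ = (1.2 + 3.0 + 2.1 + 2.4 + 2.5) / 5 = 11.2000 / 5 = 2.2400
LCL = X̄̄ − A₂·R̄ = 304.2800 − 0.729 × 2.2400 = 302.6470

302.65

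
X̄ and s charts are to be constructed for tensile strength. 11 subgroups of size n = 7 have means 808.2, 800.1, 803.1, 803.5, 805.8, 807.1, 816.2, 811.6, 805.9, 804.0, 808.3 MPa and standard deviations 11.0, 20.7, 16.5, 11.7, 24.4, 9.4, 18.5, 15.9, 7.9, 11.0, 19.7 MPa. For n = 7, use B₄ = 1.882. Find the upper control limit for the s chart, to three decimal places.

28.521

s̄ = (11.0 + 20.7 + 16.5 + 11.7 + 24.4 + 9.4 + 18.5 + 15.9 + 7.9 + 11.0 + 19.7) / 11 = 15.1545
UCL_s = B₄·s̄ = 1.882 × 15.1545 = 28.5209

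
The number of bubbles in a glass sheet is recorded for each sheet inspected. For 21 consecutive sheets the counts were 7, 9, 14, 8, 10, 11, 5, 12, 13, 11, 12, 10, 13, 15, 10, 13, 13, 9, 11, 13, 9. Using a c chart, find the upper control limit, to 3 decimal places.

20.742

c̄ = (7 + 9 + 14 + 8 + 10 + 11 + 5 + 12 + 13 + 11 + 12 + 10 + 13 + 15 + 10 + 13 + 13 + 9 + 11 + 13 + 9) / 21 = 228 / 21 = 10.8571
UCL = c̄ + 3√c̄ = 10.8571 + 3 × √10.8571 = 10.8571 + 3 × 3.2950 = 20.7422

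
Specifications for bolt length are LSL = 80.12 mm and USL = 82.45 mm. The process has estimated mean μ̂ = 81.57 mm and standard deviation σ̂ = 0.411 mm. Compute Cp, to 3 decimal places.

0.945

Cp = (USL − LSL) / (6σ̂) = (82.45 − 80.12) / (6 × 0.411) = 2.3300 / 2.4660 = 0.9448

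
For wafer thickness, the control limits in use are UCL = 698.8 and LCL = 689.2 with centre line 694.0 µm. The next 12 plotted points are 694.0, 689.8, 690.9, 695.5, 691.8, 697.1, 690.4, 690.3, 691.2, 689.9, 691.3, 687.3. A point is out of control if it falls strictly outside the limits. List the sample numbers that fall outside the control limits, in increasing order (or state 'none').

Compare each point to [689.2, 698.8]: sample 12 = 687.3 < LCL.

12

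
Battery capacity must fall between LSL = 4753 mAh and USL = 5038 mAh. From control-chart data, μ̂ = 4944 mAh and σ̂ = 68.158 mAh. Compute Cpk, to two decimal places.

Cpu = (USL − μ̂) / (3σ̂) = (5038 − 4944) / (3 × 68.158) = 0.4597; Cpl = (μ̂ − LSL) / (3σ̂) = (4944 − 4753) / (3 × 68.158) = 0.9341; Cpk = min(Cpu, Cpl) = 0.4597

0.46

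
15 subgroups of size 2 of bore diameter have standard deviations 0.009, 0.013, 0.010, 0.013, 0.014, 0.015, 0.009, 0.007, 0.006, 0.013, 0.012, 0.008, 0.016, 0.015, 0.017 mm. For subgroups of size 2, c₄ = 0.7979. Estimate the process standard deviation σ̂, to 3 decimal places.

0.015

s̄ = (0.009 + 0.013 + 0.010 + 0.013 + 0.014 + 0.015 + 0.009 + 0.007 + 0.006 + 0.013 + 0.012 + 0.008 + 0.016 + 0.015 + 0.017) / 15 = 0.0118
σ̂ = s̄ / c₄ = 0.0118 / 0.7979 = 0.0148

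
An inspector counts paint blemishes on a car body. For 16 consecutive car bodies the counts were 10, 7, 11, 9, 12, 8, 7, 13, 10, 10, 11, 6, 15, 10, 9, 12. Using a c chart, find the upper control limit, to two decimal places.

c̄ = (10 + 7 + 11 + 9 + 12 + 8 + 7 + 13 + 10 + 10 + 11 + 6 + 15 + 10 + 9 + 12) / 16 = 160 / 16 = 10.0000
UCL = c̄ + 3√c̄ = 10.0000 + 3 × √10.0000 = 10.0000 + 3 × 3.1623 = 19.4868

19.49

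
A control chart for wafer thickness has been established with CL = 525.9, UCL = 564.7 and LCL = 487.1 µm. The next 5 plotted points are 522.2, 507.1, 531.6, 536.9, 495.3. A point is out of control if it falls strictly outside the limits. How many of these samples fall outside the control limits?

0

All 5 points lie within [487.1, 564.7].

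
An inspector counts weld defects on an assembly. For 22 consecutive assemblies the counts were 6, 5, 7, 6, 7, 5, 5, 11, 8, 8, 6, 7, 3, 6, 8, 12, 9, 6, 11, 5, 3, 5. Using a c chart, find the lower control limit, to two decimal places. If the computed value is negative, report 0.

0.00

c̄ = (6 + 5 + 7 + 6 + 7 + 5 + 5 + 11 + 8 + 8 + 6 + 7 + 3 + 6 + 8 + 12 + 9 + 6 + 11 + 5 + 3 + 5) / 22 = 149 / 22 = 6.7727
LCL = c̄ − 3√c̄ = 6.7727 − 3 × 2.6024 = -1.0346 → 0 (cannot be negative)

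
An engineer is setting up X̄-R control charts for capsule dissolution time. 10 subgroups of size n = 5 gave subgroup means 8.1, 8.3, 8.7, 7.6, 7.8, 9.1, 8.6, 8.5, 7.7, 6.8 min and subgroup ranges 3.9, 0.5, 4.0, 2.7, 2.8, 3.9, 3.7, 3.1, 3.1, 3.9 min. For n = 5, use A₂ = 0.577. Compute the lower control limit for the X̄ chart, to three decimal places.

6.297

X̄̄ = (8.1 + 8.3 + 8.7 + 7.6 + 7.8 + 9.1 + 8.6 + 8.5 + 7.7 + 6.8) / 10 = 81.2000 / 10 = 8.1200
R̄ = (3.9 + 0.5 + 4.0 + 2.7 + 2.8 + 3.9 + 3.7 + 3.1 + 3.1 + 3.9) / 10 = 31.6000 / 10 = 3.1600
LCL = X̄̄ − A₂·R̄ = 8.1200 − 0.577 × 3.1600 = 6.2967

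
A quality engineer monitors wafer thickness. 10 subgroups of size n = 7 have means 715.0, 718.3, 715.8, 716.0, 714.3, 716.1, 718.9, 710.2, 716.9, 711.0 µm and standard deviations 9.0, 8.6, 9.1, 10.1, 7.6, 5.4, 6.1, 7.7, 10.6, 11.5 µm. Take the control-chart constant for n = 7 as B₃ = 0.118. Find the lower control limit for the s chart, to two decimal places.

s̄ = (9.0 + 8.6 + 9.1 + 10.1 + 7.6 + 5.4 + 6.1 + 7.7 + 10.6 + 11.5) / 10 = 8.5700
LCL_s = B₃·s̄ = 0.118 × 8.5700 = 1.0113

1.01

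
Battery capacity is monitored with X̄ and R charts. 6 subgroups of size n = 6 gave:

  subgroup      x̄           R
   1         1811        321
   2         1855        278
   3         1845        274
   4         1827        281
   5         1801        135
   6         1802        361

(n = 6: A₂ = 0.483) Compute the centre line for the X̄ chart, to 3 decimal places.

1823.500

X̄̄ = (1811 + 1855 + 1845 + 1827 + 1801 + 1802) / 6 = 10941.0000 / 6 = 1823.5000
CL = X̄̄ = 1823.5000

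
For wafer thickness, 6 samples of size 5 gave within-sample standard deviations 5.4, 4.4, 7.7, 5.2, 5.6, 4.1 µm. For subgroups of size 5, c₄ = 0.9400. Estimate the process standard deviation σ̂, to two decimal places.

5.74

s̄ = (5.4 + 4.4 + 7.7 + 5.2 + 5.6 + 4.1) / 6 = 5.4000
σ̂ = s̄ / c₄ = 5.4000 / 0.9400 = 5.7447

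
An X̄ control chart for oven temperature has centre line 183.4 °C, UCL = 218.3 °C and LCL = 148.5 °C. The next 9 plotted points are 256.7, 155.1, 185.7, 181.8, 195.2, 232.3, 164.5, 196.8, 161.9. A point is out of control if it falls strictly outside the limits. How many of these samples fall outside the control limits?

Compare each point to [148.5, 218.3]: sample 1 = 256.7 > UCL; sample 6 = 232.3 > UCL.

2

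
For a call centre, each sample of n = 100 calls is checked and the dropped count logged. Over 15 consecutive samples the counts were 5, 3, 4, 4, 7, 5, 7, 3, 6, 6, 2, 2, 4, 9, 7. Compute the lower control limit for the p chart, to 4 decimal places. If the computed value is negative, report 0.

p̄ = Σdᵢ / (k·n) = 74 / (15 × 100) = 0.04933
LCL = p̄ − 3·√(p̄(1−p̄)/n) = 0.04933 − 3 × 0.02166 = -0.01564 → 0 (negative, so LCL = 0)

0.0000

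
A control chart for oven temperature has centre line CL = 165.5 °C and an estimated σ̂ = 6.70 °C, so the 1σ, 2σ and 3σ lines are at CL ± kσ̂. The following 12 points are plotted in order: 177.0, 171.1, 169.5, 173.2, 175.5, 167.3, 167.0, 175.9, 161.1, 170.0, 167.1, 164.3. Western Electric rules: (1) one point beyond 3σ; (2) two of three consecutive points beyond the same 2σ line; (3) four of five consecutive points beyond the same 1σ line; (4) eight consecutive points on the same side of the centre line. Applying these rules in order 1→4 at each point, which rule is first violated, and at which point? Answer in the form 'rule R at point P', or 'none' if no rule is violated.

rule 4 at point 8

Zone of each point (C = within 1σ̂, B = 1σ̂–2σ̂, A = 2σ̂–3σ̂, * = beyond 3σ̂; sign = side of CL): 1:+B, 2:+C, 3:+C, 4:+B, 5:+B, 6:+C, 7:+C, 8:+B, 9:-C, 10:+C, 11:+C, 12:-C
Rule 4 (eight consecutive points on the same side of the centre line) is satisfied at point 8.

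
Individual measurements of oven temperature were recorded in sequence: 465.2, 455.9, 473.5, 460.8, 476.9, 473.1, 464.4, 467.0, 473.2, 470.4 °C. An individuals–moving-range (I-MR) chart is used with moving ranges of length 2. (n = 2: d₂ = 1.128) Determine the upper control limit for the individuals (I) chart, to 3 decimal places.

X̄ = (465.2 + 455.9 + 473.5 + 460.8 + 476.9 + 473.1 + 464.4 + 467.0 + 473.2 + 470.4) / 10 = 468.0400
Moving ranges: 9.3, 17.6, 12.7, 16.1, 3.8, 8.7, 2.6, 6.2, 2.8; M̄R̄ = 79.8000 / 9 = 8.8667
UCL = X̄ + 3·M̄R̄/d₂ = 468.0400 + 3 × 8.8667 / 1.128 = 491.6216

491.622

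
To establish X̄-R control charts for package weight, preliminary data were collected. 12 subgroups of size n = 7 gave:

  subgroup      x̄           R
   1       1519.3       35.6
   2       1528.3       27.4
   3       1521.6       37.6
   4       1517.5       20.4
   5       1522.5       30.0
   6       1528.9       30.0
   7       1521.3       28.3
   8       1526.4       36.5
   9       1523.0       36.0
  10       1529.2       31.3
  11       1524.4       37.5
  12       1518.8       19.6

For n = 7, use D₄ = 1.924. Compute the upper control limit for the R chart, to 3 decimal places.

R̄ = (35.6 + 27.4 + 37.6 + 20.4 + 30.0 + 30.0 + 28.3 + 36.5 + 36.0 + 31.3 + 37.5 + 19.6) / 12 = 370.2000 / 12 = 30.8500
UCL_R = D₄·R̄ = 1.924 × 30.8500 = 59.3554

59.355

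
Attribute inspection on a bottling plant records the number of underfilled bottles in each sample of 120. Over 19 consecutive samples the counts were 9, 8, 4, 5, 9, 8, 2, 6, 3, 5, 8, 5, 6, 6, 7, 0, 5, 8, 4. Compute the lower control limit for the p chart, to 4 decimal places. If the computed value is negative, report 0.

0.0000

p̄ = Σdᵢ / (k·n) = 108 / (19 × 120) = 0.04737
LCL = p̄ − 3·√(p̄(1−p̄)/n) = 0.04737 − 3 × 0.01939 = -0.01081 → 0 (negative, so LCL = 0)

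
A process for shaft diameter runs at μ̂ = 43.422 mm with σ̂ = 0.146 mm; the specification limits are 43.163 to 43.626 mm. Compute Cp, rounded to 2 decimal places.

Cp = (USL − LSL) / (6σ̂) = (43.626 − 43.163) / (6 × 0.146) = 0.4630 / 0.8760 = 0.5285

0.53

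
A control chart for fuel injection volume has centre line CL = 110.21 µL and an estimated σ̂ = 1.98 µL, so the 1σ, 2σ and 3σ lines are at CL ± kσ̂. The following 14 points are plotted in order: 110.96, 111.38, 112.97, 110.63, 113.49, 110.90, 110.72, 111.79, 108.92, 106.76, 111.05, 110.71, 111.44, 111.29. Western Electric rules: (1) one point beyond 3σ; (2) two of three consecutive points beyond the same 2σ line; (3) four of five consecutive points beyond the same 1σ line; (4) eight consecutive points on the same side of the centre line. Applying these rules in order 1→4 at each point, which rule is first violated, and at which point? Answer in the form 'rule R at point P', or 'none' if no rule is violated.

rule 4 at point 8

Zone of each point (C = within 1σ̂, B = 1σ̂–2σ̂, A = 2σ̂–3σ̂, * = beyond 3σ̂; sign = side of CL): 1:+C, 2:+C, 3:+B, 4:+C, 5:+B, 6:+C, 7:+C, 8:+C, 9:-C, 10:-B, 11:+C, 12:+C, 13:+C, 14:+C
Rule 4 (eight consecutive points on the same side of the centre line) is satisfied at point 8.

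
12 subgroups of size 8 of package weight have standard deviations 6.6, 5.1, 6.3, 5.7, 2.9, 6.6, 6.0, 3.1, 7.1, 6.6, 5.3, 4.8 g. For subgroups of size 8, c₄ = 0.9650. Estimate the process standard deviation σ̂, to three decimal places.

5.708

s̄ = (6.6 + 5.1 + 6.3 + 5.7 + 2.9 + 6.6 + 6.0 + 3.1 + 7.1 + 6.6 + 5.3 + 4.8) / 12 = 5.5083
σ̂ = s̄ / c₄ = 5.5083 / 0.9650 = 5.7081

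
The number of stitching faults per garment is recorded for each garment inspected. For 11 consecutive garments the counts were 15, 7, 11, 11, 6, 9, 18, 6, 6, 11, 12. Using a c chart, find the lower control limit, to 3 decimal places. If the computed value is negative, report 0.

0.609

c̄ = (15 + 7 + 11 + 11 + 6 + 9 + 18 + 6 + 6 + 11 + 12) / 11 = 112 / 11 = 10.1818
LCL = c̄ − 3√c̄ = 10.1818 − 3 × 3.1909 = 0.6091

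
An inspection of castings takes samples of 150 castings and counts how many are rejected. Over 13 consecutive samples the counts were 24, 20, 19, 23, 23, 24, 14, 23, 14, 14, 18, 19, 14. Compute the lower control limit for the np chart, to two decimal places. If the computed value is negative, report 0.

6.89

p̄ = Σdᵢ / (k·n) = 249 / (13 × 150) = 0.12769
LCL = np̄ − 3·√(np̄(1−p̄)) = 19.1538 − 3 × 4.0875 = 6.8912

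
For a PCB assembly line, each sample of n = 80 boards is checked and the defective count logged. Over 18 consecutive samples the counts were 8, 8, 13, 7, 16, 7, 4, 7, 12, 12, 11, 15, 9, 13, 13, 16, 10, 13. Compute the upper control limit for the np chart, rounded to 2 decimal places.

19.94

p̄ = Σdᵢ / (k·n) = 194 / (18 × 80) = 0.13472
UCL = np̄ + 3·√(np̄(1−p̄)) = 10.7778 + 3 × √(10.7778×0.86528) = 10.7778 + 3 × 3.0538 = 19.9392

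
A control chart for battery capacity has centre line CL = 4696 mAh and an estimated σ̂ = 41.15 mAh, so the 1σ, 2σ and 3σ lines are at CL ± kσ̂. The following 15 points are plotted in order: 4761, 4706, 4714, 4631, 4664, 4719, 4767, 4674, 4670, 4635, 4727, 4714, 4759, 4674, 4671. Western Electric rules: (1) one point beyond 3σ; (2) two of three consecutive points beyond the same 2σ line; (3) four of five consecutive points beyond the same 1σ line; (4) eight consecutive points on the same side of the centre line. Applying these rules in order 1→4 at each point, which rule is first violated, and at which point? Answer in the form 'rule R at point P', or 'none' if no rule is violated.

Zone of each point (C = within 1σ̂, B = 1σ̂–2σ̂, A = 2σ̂–3σ̂, * = beyond 3σ̂; sign = side of CL): 1:+B, 2:+C, 3:+C, 4:-B, 5:-C, 6:+C, 7:+B, 8:-C, 9:-C, 10:-B, 11:+C, 12:+C, 13:+B, 14:-C, 15:-C
No rule fires across all 15 points.

none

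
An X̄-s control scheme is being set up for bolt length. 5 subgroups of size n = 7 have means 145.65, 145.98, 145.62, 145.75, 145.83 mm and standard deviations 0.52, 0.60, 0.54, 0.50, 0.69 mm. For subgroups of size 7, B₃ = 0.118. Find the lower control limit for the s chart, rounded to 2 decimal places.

0.07

s̄ = (0.52 + 0.60 + 0.54 + 0.50 + 0.69) / 5 = 0.5700
LCL_s = B₃·s̄ = 0.118 × 0.5700 = 0.0673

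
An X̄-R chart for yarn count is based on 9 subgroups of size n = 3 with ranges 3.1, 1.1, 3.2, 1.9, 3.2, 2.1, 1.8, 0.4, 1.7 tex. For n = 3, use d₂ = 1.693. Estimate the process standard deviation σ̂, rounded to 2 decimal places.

R̄ = (3.1 + 1.1 + 3.2 + 1.9 + 3.2 + 2.1 + 1.8 + 0.4 + 1.7) / 9 = 2.0556
σ̂ = R̄ / d₂ = 2.0556 / 1.693 = 1.2141

1.21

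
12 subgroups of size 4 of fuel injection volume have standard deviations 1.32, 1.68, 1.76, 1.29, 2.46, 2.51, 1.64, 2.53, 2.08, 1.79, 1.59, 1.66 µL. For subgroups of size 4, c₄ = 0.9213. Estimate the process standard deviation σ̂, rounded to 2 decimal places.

2.02

s̄ = (1.32 + 1.68 + 1.76 + 1.29 + 2.46 + 2.51 + 1.64 + 2.53 + 2.08 + 1.79 + 1.59 + 1.66) / 12 = 1.8592
σ̂ = s̄ / c₄ = 1.8592 / 0.9213 = 2.0180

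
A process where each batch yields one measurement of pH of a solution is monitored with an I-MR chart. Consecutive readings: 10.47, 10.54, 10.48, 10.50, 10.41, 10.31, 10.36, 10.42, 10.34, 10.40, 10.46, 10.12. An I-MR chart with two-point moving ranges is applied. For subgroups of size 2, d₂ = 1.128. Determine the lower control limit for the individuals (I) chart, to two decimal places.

X̄ = (10.47 + 10.54 + 10.48 + 10.50 + 10.41 + 10.31 + 10.36 + 10.42 + 10.34 + 10.40 + 10.46 + 10.12) / 12 = 10.4008
Moving ranges: 0.07, 0.06, 0.02, 0.09, 0.10, 0.05, 0.06, 0.08, 0.06, 0.06, 0.34; M̄R̄ = 0.9900 / 11 = 0.0900
LCL = X̄ − 3·M̄R̄/d₂ = 10.4008 − 3 × 0.0900 / 1.128 = 10.1615

10.16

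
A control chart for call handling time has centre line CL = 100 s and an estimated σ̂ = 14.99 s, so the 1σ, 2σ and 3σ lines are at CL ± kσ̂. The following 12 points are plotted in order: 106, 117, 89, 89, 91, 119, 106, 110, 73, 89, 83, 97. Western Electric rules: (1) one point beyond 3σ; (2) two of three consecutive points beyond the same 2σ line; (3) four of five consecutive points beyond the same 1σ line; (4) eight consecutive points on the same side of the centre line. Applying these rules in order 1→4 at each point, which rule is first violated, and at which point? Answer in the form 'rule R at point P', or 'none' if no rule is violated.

Zone of each point (C = within 1σ̂, B = 1σ̂–2σ̂, A = 2σ̂–3σ̂, * = beyond 3σ̂; sign = side of CL): 1:+C, 2:+B, 3:-C, 4:-C, 5:-C, 6:+B, 7:+C, 8:+C, 9:-B, 10:-C, 11:-B, 12:-C
No rule fires across all 12 points.

none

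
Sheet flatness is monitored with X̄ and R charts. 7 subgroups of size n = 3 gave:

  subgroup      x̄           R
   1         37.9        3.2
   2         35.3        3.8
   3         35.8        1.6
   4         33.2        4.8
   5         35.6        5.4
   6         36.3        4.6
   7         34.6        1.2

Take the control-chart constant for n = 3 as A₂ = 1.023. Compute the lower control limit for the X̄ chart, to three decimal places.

31.933

X̄̄ = (37.9 + 35.3 + 35.8 + 33.2 + 35.6 + 36.3 + 34.6) / 7 = 248.7000 / 7 = 35.5286
R̄ = (3.2 + 3.8 + 1.6 + 4.8 + 5.4 + 4.6 + 1.2) / 7 = 24.6000 / 7 = 3.5143
LCL = X̄̄ − A₂·R̄ = 35.5286 − 1.023 × 3.5143 = 31.9335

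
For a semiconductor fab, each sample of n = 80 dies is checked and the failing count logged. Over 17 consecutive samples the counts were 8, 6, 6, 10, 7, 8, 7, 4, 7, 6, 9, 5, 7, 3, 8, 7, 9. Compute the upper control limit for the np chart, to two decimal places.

p̄ = Σdᵢ / (k·n) = 117 / (17 × 80) = 0.08603
UCL = np̄ + 3·√(np̄(1−p̄)) = 6.8824 + 3 × √(6.8824×0.91397) = 6.8824 + 3 × 2.5080 = 14.4065

14.41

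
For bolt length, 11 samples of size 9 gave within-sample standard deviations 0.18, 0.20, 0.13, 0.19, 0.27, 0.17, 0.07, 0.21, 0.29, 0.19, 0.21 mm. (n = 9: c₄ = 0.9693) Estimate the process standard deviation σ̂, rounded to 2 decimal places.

0.20

s̄ = (0.18 + 0.20 + 0.13 + 0.19 + 0.27 + 0.17 + 0.07 + 0.21 + 0.29 + 0.19 + 0.21) / 11 = 0.1918
σ̂ = s̄ / c₄ = 0.1918 / 0.9693 = 0.1979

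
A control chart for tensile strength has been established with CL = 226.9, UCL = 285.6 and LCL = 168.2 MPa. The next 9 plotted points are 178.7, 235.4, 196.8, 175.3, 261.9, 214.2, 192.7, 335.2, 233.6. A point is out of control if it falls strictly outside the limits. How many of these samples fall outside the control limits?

Compare each point to [168.2, 285.6]: sample 8 = 335.2 > UCL.

1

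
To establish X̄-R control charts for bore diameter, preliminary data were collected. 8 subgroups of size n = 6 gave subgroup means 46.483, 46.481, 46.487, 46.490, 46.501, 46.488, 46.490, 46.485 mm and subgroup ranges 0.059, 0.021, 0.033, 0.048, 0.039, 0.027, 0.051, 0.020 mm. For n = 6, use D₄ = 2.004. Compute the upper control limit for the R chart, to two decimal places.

R̄ = (0.059 + 0.021 + 0.033 + 0.048 + 0.039 + 0.027 + 0.051 + 0.020) / 8 = 0.2980 / 8 = 0.0372
UCL_R = D₄·R̄ = 2.004 × 0.0372 = 0.0746

0.07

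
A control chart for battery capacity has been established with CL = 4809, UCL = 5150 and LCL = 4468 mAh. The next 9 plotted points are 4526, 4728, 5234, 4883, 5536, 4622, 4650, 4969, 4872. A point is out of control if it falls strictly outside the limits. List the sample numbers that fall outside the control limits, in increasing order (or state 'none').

Compare each point to [4468, 5150]: sample 3 = 5234 > UCL; sample 5 = 5536 > UCL.

3, 5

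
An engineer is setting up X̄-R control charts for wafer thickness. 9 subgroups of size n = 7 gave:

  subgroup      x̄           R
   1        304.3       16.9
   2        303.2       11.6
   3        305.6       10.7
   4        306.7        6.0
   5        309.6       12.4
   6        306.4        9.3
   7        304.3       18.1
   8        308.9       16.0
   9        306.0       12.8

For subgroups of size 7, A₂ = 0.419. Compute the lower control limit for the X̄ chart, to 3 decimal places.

X̄̄ = (304.3 + 303.2 + 305.6 + 306.7 + 309.6 + 306.4 + 304.3 + 308.9 + 306.0) / 9 = 2755.0000 / 9 = 306.1111
R̄ = (16.9 + 11.6 + 10.7 + 6.0 + 12.4 + 9.3 + 18.1 + 16.0 + 12.8) / 9 = 113.8000 / 9 = 12.6444
LCL = X̄̄ − A₂·R̄ = 306.1111 − 0.419 × 12.6444 = 300.8131

300.813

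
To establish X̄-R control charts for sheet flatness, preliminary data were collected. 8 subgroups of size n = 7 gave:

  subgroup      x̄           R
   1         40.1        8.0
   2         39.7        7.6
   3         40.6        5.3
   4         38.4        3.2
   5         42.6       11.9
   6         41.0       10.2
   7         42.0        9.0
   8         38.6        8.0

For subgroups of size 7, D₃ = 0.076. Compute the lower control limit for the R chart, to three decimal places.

0.600

R̄ = (8.0 + 7.6 + 5.3 + 3.2 + 11.9 + 10.2 + 9.0 + 8.0) / 8 = 63.2000 / 8 = 7.9000
LCL_R = D₃·R̄ = 0.076 × 7.9000 = 0.6004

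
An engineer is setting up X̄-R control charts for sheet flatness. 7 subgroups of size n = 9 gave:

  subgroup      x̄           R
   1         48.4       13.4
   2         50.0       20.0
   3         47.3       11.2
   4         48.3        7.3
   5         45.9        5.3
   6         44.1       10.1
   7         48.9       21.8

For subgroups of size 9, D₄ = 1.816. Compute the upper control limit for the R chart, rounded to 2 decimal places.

23.12

R̄ = (13.4 + 20.0 + 11.2 + 7.3 + 5.3 + 10.1 + 21.8) / 7 = 89.1000 / 7 = 12.7286
UCL_R = D₄·R̄ = 1.816 × 12.7286 = 23.1151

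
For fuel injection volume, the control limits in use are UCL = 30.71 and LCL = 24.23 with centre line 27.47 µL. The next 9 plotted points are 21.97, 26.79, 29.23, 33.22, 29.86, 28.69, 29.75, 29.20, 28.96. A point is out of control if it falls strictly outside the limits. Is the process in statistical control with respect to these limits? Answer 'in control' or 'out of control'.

Compare each point to [24.23, 30.71]: sample 1 = 21.97 < LCL; sample 4 = 33.22 > UCL.

out of control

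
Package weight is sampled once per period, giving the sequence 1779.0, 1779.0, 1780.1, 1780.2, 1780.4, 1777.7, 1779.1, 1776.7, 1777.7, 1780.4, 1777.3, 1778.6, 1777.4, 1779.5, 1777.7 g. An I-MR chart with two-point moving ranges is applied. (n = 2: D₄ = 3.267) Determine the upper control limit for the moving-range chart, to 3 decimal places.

Moving ranges: 0.0, 1.1, 0.1, 0.2, 2.7, 1.4, 2.4, 1.0, 2.7, 3.1, 1.3, 1.2, 2.1, 1.8; M̄R̄ = 21.1000 / 14 = 1.5071
UCL_MR = D₄·M̄R̄ = 3.267 × 1.5071 = 4.9238

4.924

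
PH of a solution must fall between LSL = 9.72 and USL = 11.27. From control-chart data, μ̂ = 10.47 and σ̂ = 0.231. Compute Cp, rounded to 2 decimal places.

1.12

Cp = (USL − LSL) / (6σ̂) = (11.27 − 9.72) / (6 × 0.231) = 1.5500 / 1.3860 = 1.1183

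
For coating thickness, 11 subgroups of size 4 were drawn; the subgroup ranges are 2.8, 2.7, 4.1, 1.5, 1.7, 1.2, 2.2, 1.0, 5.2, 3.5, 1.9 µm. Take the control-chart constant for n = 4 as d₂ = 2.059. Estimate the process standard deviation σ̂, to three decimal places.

1.227

R̄ = (2.8 + 2.7 + 4.1 + 1.5 + 1.7 + 1.2 + 2.2 + 1.0 + 5.2 + 3.5 + 1.9) / 11 = 2.5273
σ̂ = R̄ / d₂ = 2.5273 / 2.059 = 1.2274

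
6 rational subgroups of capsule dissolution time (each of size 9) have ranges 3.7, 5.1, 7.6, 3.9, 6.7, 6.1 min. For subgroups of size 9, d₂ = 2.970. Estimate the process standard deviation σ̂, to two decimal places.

1.86

R̄ = (3.7 + 5.1 + 7.6 + 3.9 + 6.7 + 6.1) / 6 = 5.5167
σ̂ = R̄ / d₂ = 5.5167 / 2.970 = 1.8575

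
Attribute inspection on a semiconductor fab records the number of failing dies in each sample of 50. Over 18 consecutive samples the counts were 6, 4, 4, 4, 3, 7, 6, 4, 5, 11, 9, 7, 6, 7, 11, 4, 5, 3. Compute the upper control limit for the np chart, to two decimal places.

12.73

p̄ = Σdᵢ / (k·n) = 106 / (18 × 50) = 0.11778
UCL = np̄ + 3·√(np̄(1−p̄)) = 5.8889 + 3 × √(5.8889×0.88222) = 5.8889 + 3 × 2.2793 = 12.7269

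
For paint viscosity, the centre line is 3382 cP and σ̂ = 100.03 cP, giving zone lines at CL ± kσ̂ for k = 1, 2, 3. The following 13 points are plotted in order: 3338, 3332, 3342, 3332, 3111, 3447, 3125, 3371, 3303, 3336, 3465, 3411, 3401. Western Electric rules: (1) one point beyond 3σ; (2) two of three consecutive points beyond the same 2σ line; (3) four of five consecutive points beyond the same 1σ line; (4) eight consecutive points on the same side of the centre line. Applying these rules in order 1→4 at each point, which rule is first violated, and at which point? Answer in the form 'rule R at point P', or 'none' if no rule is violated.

rule 2 at point 7

Zone of each point (C = within 1σ̂, B = 1σ̂–2σ̂, A = 2σ̂–3σ̂, * = beyond 3σ̂; sign = side of CL): 1:-C, 2:-C, 3:-C, 4:-C, 5:-A, 6:+C, 7:-A, 8:-C, 9:-C, 10:-C, 11:+C, 12:+C, 13:+C
Rule 2 (two of three consecutive points beyond the same 2σ limit) is satisfied at point 7.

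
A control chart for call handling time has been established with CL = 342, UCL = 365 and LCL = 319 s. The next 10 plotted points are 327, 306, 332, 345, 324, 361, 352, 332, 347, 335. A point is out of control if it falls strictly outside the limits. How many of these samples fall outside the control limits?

1

Compare each point to [319, 365]: sample 2 = 306 < LCL.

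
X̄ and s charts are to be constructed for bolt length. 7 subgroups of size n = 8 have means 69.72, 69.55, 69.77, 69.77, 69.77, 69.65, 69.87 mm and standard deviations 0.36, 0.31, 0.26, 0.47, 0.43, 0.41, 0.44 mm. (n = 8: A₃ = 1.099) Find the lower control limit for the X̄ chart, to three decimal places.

X̄̄ = (69.72 + 69.55 + 69.77 + 69.77 + 69.77 + 69.65 + 69.87) / 7 = 69.7286
s̄ = (0.36 + 0.31 + 0.26 + 0.47 + 0.43 + 0.41 + 0.44) / 7 = 0.3829
LCL = X̄̄ − A₃·s̄ = 69.7286 − 1.099 × 0.3829 = 69.3078

69.308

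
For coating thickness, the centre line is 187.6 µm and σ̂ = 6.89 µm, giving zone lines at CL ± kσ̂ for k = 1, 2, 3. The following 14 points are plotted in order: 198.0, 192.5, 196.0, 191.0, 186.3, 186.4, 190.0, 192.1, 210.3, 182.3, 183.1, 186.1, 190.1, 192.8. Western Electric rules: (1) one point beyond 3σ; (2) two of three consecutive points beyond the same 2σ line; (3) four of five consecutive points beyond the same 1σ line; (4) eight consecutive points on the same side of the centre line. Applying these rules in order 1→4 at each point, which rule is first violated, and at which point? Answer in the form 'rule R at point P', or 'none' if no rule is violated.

rule 1 at point 9

Zone of each point (C = within 1σ̂, B = 1σ̂–2σ̂, A = 2σ̂–3σ̂, * = beyond 3σ̂; sign = side of CL): 1:+B, 2:+C, 3:+B, 4:+C, 5:-C, 6:-C, 7:+C, 8:+C, 9:+*, 10:-C, 11:-C, 12:-C, 13:+C, 14:+C
Rule 1 (one point beyond the 3σ limits) is satisfied at point 9.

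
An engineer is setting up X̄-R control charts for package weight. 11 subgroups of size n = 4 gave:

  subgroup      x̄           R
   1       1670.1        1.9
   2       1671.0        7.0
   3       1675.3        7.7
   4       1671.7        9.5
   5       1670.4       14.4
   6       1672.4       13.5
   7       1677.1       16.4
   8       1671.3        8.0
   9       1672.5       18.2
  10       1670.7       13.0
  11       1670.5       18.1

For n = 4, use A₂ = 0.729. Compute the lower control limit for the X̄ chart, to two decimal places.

1663.63

X̄̄ = (1670.1 + 1671.0 + 1675.3 + 1671.7 + 1670.4 + 1672.4 + 1677.1 + 1671.3 + 1672.5 + 1670.7 + 1670.5) / 11 = 18393.0000 / 11 = 1672.0909
R̄ = (1.9 + 7.0 + 7.7 + 9.5 + 14.4 + 13.5 + 16.4 + 8.0 + 18.2 + 13.0 + 18.1) / 11 = 127.7000 / 11 = 11.6091
LCL = X̄̄ − A₂·R̄ = 1672.0909 − 0.729 × 11.6091 = 1663.6279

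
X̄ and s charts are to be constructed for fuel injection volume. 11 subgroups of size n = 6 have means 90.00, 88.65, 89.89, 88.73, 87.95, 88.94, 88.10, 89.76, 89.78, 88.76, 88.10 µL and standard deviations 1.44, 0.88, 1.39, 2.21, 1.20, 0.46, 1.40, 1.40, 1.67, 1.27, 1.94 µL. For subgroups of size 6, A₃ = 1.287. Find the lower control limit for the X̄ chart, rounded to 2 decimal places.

87.18

X̄̄ = (90.00 + 88.65 + 89.89 + 88.73 + 87.95 + 88.94 + 88.10 + 89.76 + 89.78 + 88.76 + 88.10) / 11 = 88.9691
s̄ = (1.44 + 0.88 + 1.39 + 2.21 + 1.20 + 0.46 + 1.40 + 1.40 + 1.67 + 1.27 + 1.94) / 11 = 1.3873
LCL = X̄̄ − A₃·s̄ = 88.9691 − 1.287 × 1.3873 = 87.1837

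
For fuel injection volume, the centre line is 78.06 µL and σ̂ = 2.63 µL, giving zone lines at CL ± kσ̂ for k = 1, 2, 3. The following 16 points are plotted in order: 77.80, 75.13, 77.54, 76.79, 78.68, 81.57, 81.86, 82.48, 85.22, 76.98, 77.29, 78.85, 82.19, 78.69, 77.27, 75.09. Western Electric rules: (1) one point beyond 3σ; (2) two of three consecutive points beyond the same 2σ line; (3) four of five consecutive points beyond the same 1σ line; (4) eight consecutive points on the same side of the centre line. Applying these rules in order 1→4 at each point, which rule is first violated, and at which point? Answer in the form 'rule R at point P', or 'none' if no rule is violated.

Zone of each point (C = within 1σ̂, B = 1σ̂–2σ̂, A = 2σ̂–3σ̂, * = beyond 3σ̂; sign = side of CL): 1:-C, 2:-B, 3:-C, 4:-C, 5:+C, 6:+B, 7:+B, 8:+B, 9:+A, 10:-C, 11:-C, 12:+C, 13:+B, 14:+C, 15:-C, 16:-B
Rule 3 (four of five consecutive points beyond the same 1σ limit) is satisfied at point 9.

rule 3 at point 9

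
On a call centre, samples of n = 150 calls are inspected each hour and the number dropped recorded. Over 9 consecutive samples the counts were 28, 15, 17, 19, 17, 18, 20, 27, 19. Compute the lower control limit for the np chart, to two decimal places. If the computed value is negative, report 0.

p̄ = Σdᵢ / (k·n) = 180 / (9 × 150) = 0.13333
LCL = np̄ − 3·√(np̄(1−p̄)) = 20.0000 − 3 × 4.1633 = 7.5100

7.51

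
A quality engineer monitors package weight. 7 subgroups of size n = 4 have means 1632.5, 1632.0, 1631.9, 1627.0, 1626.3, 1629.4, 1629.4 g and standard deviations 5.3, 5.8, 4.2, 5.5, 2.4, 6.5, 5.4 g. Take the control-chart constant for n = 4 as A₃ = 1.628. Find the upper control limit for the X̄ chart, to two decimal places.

X̄̄ = (1632.5 + 1632.0 + 1631.9 + 1627.0 + 1626.3 + 1629.4 + 1629.4) / 7 = 1629.7857
s̄ = (5.3 + 5.8 + 4.2 + 5.5 + 2.4 + 6.5 + 5.4) / 7 = 5.0143
UCL = X̄̄ + A₃·s̄ = 1629.7857 + 1.628 × 5.0143 = 1637.9490

1637.95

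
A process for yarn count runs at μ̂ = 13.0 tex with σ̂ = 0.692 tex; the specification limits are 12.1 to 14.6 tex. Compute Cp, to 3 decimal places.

Cp = (USL − LSL) / (6σ̂) = (14.6 − 12.1) / (6 × 0.692) = 2.5000 / 4.1520 = 0.6021

0.602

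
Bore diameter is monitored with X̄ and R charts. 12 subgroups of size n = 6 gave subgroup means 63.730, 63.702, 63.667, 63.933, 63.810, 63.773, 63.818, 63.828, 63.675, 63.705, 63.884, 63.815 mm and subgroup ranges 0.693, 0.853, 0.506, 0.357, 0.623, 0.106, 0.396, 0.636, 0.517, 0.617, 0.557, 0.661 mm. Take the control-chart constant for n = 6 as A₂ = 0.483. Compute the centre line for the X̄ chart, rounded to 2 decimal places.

X̄̄ = (63.730 + 63.702 + 63.667 + 63.933 + 63.810 + 63.773 + 63.818 + 63.828 + 63.675 + 63.705 + 63.884 + 63.815) / 12 = 765.3400 / 12 = 63.7783
CL = X̄̄ = 63.7783

63.78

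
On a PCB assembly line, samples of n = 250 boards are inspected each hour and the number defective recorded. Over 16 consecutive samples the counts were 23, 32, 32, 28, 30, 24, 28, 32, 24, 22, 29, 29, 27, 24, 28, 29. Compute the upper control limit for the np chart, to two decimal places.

p̄ = Σdᵢ / (k·n) = 441 / (16 × 250) = 0.11025
UCL = np̄ + 3·√(np̄(1−p̄)) = 27.5625 + 3 × √(27.5625×0.88975) = 27.5625 + 3 × 4.9521 = 42.4189

42.42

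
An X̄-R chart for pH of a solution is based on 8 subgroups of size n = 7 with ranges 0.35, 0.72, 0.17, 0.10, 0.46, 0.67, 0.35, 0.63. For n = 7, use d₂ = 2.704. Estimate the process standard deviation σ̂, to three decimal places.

R̄ = (0.35 + 0.72 + 0.17 + 0.10 + 0.46 + 0.67 + 0.35 + 0.63) / 8 = 0.4313
σ̂ = R̄ / d₂ = 0.4313 / 2.704 = 0.1595

0.159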